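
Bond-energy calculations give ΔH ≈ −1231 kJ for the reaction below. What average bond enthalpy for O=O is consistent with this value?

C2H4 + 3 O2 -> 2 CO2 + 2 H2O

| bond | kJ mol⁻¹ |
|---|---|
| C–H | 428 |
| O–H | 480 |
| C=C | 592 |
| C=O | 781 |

Let D be the O=O bond energy.
Σ(broken) = 4×428 + 1×592 + 3×D = 2304 + 3D
Σ(formed) = 4×781 + 4×480 = 5044
ΔH = Σ(broken) − Σ(formed) = (2304 + 3D) − (5044) = −2740 + 3D
Setting this equal to −1231 kJ gives 3D = 1509, so D = 503 kJ/mol.

D(O=O) ≈ 503 kJ/mol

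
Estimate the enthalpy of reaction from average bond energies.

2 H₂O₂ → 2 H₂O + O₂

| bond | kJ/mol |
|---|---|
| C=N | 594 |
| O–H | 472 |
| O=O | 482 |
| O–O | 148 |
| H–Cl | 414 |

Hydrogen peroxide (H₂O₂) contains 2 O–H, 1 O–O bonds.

ΔH ≈ −186 kJ

Bonds broken (reactants):
  O–H: 4 × 472 = 1888
  O–O: 2 × 148 = 296
  Σ(broken) = 2184 kJ
Bonds formed (products):
  O–H: 4 × 472 = 1888
  O=O: 1 × 482 = 482
  Σ(formed) = 2370 kJ
ΔH = Σ(broken) − Σ(formed) = 2184 − 2370 = −186 kJ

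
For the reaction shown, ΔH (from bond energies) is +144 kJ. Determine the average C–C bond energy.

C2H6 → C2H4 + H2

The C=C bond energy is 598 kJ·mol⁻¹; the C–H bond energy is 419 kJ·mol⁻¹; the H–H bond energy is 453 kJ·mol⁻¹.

Let D be the C–C bond energy.
Σ(broken) = 1×D + 6×419 = 2514 + D
Σ(formed) = 4×419 + 1×598 + 1×453 = 2727
ΔH = Σ(broken) − Σ(formed) = (2514 + D) − (2727) = −213 + D
Setting this equal to +144 kJ gives D = 357 kJ/mol.

D(C–C) ≈ 357 kJ/mol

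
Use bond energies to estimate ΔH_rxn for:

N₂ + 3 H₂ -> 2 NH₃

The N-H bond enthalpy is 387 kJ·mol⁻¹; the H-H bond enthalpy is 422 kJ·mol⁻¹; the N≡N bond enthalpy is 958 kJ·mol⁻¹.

Bonds broken (reactants):
  H-H: 3 × 422 = 1266
  N≡N: 1 × 958 = 958
  Σ(broken) = 2224 kJ
Bonds formed (products):
  N-H: 6 × 387 = 2322
  Σ(formed) = 2322 kJ
ΔH = Σ(broken) − Σ(formed) = 2224 − 2322 = −98 kJ

ΔH ≈ −98 kJ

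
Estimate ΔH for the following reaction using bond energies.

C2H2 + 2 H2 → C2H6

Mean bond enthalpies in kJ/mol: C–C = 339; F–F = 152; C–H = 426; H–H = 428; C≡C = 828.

Bonds broken (reactants):
  C≡C: 1 × 828 = 828
  C–H: 2 × 426 = 852
  H–H: 2 × 428 = 856
  Σ(broken) = 2536 kJ
Bonds formed (products):
  C–C: 1 × 339 = 339
  C–H: 6 × 426 = 2556
  Σ(formed) = 2895 kJ
ΔH = Σ(broken) − Σ(formed) = 2536 − 2895 = −359 kJ

ΔH ≈ −359 kJ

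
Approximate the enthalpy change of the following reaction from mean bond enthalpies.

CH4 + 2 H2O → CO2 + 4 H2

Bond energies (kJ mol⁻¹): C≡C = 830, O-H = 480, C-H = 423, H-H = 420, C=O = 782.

Bonds broken (reactants):
  C-H: 4 × 423 = 1692
  O-H: 4 × 480 = 1920
  Σ(broken) = 3612 kJ
Bonds formed (products):
  C=O: 2 × 782 = 1564
  H-H: 4 × 420 = 1680
  Σ(formed) = 3244 kJ
ΔH = Σ(broken) − Σ(formed) = 3612 − 3244 = +368 kJ

ΔH ≈ +368 kJ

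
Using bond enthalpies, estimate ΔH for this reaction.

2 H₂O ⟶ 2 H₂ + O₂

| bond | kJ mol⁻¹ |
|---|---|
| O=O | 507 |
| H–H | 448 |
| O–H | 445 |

ΔH ≈ +377 kJ

Bonds broken (reactants):
  O–H: 4 × 445 = 1780
  Σ(broken) = 1780 kJ
Bonds formed (products):
  H–H: 2 × 448 = 896
  O=O: 1 × 507 = 507
  Σ(formed) = 1403 kJ
ΔH = Σ(broken) − Σ(formed) = 1780 − 1403 = +377 kJ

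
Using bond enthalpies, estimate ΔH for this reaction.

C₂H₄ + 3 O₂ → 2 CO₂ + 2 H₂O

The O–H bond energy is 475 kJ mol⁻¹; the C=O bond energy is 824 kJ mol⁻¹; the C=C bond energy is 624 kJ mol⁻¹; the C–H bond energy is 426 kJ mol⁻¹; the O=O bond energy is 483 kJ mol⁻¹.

Bonds broken (reactants):
  C–H: 4 × 426 = 1704
  C=C: 1 × 624 = 624
  O=O: 3 × 483 = 1449
  Σ(broken) = 3777 kJ
Bonds formed (products):
  C=O: 4 × 824 = 3296
  O–H: 4 × 475 = 1900
  Σ(formed) = 5196 kJ
ΔH = Σ(broken) − Σ(formed) = 3777 − 5196 = −1419 kJ

ΔH ≈ −1419 kJ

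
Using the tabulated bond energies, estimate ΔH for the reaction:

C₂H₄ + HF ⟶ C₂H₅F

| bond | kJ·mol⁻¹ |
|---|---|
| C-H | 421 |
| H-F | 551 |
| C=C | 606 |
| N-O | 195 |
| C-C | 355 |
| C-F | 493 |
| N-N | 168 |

ΔH ≈ −112 kJ

Bonds broken (reactants):
  C-H: 4 × 421 = 1684
  C=C: 1 × 606 = 606
  H-F: 1 × 551 = 551
  Σ(broken) = 2841 kJ
Bonds formed (products):
  C-C: 1 × 355 = 355
  C-F: 1 × 493 = 493
  C-H: 5 × 421 = 2105
  Σ(formed) = 2953 kJ
ΔH = Σ(broken) − Σ(formed) = 2841 − 2953 = −112 kJ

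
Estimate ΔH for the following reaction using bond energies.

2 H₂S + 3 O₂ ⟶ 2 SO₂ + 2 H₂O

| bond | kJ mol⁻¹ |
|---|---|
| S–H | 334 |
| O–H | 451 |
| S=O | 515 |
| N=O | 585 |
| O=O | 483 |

ΔH ≈ −1079 kJ

Bonds broken (reactants):
  O=O: 3 × 483 = 1449
  S–H: 4 × 334 = 1336
  Σ(broken) = 2785 kJ
Bonds formed (products):
  O–H: 4 × 451 = 1804
  S=O: 4 × 515 = 2060
  Σ(formed) = 3864 kJ
ΔH = Σ(broken) − Σ(formed) = 2785 − 3864 = −1079 kJ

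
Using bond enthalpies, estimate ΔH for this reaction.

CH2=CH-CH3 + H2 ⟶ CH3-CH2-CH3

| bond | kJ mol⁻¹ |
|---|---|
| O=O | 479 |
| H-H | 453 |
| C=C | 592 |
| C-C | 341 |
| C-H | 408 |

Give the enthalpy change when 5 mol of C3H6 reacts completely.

ΔH = −560 kJ

Bonds broken (reactants):
  C-C: 1 × 341 = 341
  C-H: 6 × 408 = 2448
  C=C: 1 × 592 = 592
  H-H: 1 × 453 = 453
  Σ(broken) = 3834 kJ
Bonds formed (products):
  C-C: 2 × 341 = 682
  C-H: 8 × 408 = 3264
  Σ(formed) = 3946 kJ
ΔH = Σ(broken) − Σ(formed) = 3834 − 3946 = −112 kJ
For 5× the reaction as written: 5 × (−112) = −560 kJ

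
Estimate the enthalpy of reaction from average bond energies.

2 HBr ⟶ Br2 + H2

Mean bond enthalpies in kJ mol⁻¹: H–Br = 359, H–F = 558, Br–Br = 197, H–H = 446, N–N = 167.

ΔH ≈ +75 kJ

Bonds broken (reactants):
  H–Br: 2 × 359 = 718
  Σ(broken) = 718 kJ
Bonds formed (products):
  Br–Br: 1 × 197 = 197
  H–H: 1 × 446 = 446
  Σ(formed) = 643 kJ
ΔH = Σ(broken) − Σ(formed) = 718 − 643 = +75 kJ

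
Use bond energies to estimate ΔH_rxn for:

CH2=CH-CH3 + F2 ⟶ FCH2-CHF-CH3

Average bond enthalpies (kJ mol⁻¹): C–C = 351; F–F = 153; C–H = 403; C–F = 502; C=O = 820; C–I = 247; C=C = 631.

ΔH ≈ −571 kJ

Bonds broken (reactants):
  C–C: 1 × 351 = 351
  C–H: 6 × 403 = 2418
  C=C: 1 × 631 = 631
  F–F: 1 × 153 = 153
  Σ(broken) = 3553 kJ
Bonds formed (products):
  C–C: 2 × 351 = 702
  C–F: 2 × 502 = 1004
  C–H: 6 × 403 = 2418
  Σ(formed) = 4124 kJ
ΔH = Σ(broken) − Σ(formed) = 3553 − 4124 = −571 kJ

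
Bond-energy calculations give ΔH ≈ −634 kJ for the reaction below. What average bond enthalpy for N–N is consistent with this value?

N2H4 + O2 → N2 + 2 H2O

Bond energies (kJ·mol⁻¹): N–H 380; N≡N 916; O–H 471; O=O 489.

D(N–N) ≈ 157 kJ/mol

Let D be the N–N bond energy.
Σ(broken) = 4×380 + 1×D + 1×489 = 2009 + D
Σ(formed) = 1×916 + 4×471 = 2800
ΔH = Σ(broken) − Σ(formed) = (2009 + D) − (2800) = −791 + D
Setting this equal to −634 kJ gives D = 157 kJ/mol.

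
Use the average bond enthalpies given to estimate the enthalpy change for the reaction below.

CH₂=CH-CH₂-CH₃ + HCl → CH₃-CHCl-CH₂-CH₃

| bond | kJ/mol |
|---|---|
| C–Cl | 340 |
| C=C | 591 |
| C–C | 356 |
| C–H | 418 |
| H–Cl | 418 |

Bonds broken (reactants):
  C–C: 2 × 356 = 712
  C–H: 8 × 418 = 3344
  C=C: 1 × 591 = 591
  H–Cl: 1 × 418 = 418
  Σ(broken) = 5065 kJ
Bonds formed (products):
  C–C: 3 × 356 = 1068
  C–Cl: 1 × 340 = 340
  C–H: 9 × 418 = 3762
  Σ(formed) = 5170 kJ
ΔH = Σ(broken) − Σ(formed) = 5065 − 5170 = −105 kJ

ΔH ≈ −105 kJ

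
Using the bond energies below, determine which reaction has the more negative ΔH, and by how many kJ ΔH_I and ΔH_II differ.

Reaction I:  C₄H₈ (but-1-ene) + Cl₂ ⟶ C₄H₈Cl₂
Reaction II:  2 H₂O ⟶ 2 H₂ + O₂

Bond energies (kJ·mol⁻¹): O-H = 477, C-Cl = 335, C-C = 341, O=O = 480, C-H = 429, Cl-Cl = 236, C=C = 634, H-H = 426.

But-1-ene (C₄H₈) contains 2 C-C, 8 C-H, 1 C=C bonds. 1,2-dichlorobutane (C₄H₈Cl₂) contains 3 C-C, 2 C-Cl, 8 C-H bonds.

Reaction I, by 717 kJ

Reaction I:
  Bonds broken (reactants):
    C-C: 2 × 341 = 682
    C-H: 8 × 429 = 3432
    C=C: 1 × 634 = 634
    Cl-Cl: 1 × 236 = 236
    Σ(broken) = 4984 kJ
  Bonds formed (products):
    C-C: 3 × 341 = 1023
    C-Cl: 2 × 335 = 670
    C-H: 8 × 429 = 3432
    Σ(formed) = 5125 kJ
  ΔH_I = 4984 − 5125 = −141 kJ
Reaction II:
  Bonds broken (reactants):
    O-H: 4 × 477 = 1908
    Σ(broken) = 1908 kJ
  Bonds formed (products):
    H-H: 2 × 426 = 852
    O=O: 1 × 480 = 480
    Σ(formed) = 1332 kJ
  ΔH_II = 1908 − 1332 = +576 kJ
ΔH_I − ΔH_II = −717 kJ, so reaction I has the more negative ΔH; |ΔH_I − ΔH_II| = 717 kJ.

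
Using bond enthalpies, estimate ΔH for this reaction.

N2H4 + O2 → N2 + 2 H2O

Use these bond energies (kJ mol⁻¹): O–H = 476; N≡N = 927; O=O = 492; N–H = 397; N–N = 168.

Bonds broken (reactants):
  N–H: 4 × 397 = 1588
  N–N: 1 × 168 = 168
  O=O: 1 × 492 = 492
  Σ(broken) = 2248 kJ
Bonds formed (products):
  N≡N: 1 × 927 = 927
  O–H: 4 × 476 = 1904
  Σ(formed) = 2831 kJ
ΔH = Σ(broken) − Σ(formed) = 2248 − 2831 = −583 kJ

ΔH ≈ −583 kJ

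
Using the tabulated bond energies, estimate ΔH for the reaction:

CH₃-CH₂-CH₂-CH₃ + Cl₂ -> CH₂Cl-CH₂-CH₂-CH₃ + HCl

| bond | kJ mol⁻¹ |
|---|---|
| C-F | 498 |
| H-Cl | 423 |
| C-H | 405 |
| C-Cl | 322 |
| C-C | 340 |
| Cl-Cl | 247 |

Bonds broken (reactants):
  C-C: 3 × 340 = 1020
  C-H: 10 × 405 = 4050
  Cl-Cl: 1 × 247 = 247
  Σ(broken) = 5317 kJ
Bonds formed (products):
  C-C: 3 × 340 = 1020
  C-Cl: 1 × 322 = 322
  C-H: 9 × 405 = 3645
  H-Cl: 1 × 423 = 423
  Σ(formed) = 5410 kJ
ΔH = Σ(broken) − Σ(formed) = 5317 − 5410 = −93 kJ

ΔH ≈ −93 kJ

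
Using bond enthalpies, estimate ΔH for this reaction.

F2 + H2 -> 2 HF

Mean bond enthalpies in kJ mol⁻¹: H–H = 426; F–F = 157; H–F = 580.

Bonds broken (reactants):
  F–F: 1 × 157 = 157
  H–H: 1 × 426 = 426
  Σ(broken) = 583 kJ
Bonds formed (products):
  H–F: 2 × 580 = 1160
  Σ(formed) = 1160 kJ
ΔH = Σ(broken) − Σ(formed) = 583 − 1160 = −577 kJ

ΔH ≈ −577 kJ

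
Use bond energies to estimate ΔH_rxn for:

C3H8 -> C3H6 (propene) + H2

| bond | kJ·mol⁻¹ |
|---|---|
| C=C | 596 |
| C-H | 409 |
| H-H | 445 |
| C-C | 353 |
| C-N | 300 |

ΔH ≈ +130 kJ

Bonds broken (reactants):
  C-C: 2 × 353 = 706
  C-H: 8 × 409 = 3272
  Σ(broken) = 3978 kJ
Bonds formed (products):
  C-C: 1 × 353 = 353
  C-H: 6 × 409 = 2454
  C=C: 1 × 596 = 596
  H-H: 1 × 445 = 445
  Σ(formed) = 3848 kJ
ΔH = Σ(broken) − Σ(formed) = 3978 − 3848 = +130 kJ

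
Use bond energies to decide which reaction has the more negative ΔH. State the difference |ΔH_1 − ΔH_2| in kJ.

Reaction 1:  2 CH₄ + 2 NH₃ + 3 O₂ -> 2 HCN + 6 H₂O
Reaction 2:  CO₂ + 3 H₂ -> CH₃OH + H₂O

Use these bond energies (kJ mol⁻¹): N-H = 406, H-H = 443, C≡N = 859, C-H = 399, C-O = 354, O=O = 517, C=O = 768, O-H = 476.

Reaction 1:
  Bonds broken (reactants):
    C-H: 8 × 399 = 3192
    N-H: 6 × 406 = 2436
    O=O: 3 × 517 = 1551
    Σ(broken) = 7179 kJ
  Bonds formed (products):
    C≡N: 2 × 859 = 1718
    C-H: 2 × 399 = 798
    O-H: 12 × 476 = 5712
    Σ(formed) = 8228 kJ
  ΔH_1 = 7179 − 8228 = −1049 kJ
Reaction 2:
  Bonds broken (reactants):
    C=O: 2 × 768 = 1536
    H-H: 3 × 443 = 1329
    Σ(broken) = 2865 kJ
  Bonds formed (products):
    C-H: 3 × 399 = 1197
    C-O: 1 × 354 = 354
    O-H: 3 × 476 = 1428
    Σ(formed) = 2979 kJ
  ΔH_2 = 2865 − 2979 = −114 kJ
ΔH_1 − ΔH_2 = −935 kJ, so reaction 1 has the more negative ΔH; |ΔH_1 − ΔH_2| = 935 kJ.

Reaction 1, by 935 kJ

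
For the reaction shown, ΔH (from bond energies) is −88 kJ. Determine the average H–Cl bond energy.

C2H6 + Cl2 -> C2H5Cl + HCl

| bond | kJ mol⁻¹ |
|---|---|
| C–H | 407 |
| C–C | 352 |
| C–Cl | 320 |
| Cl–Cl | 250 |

D(H–Cl) ≈ 425 kJ/mol

Let D be the H–Cl bond energy.
Σ(broken) = 1×352 + 6×407 + 1×250 = 3044
Σ(formed) = 1×352 + 1×320 + 5×407 + 1×D = 2707 + D
ΔH = Σ(broken) − Σ(formed) = (3044) − (2707 + D) = +337 − D
Setting this equal to −88 kJ gives D = 425 kJ/mol.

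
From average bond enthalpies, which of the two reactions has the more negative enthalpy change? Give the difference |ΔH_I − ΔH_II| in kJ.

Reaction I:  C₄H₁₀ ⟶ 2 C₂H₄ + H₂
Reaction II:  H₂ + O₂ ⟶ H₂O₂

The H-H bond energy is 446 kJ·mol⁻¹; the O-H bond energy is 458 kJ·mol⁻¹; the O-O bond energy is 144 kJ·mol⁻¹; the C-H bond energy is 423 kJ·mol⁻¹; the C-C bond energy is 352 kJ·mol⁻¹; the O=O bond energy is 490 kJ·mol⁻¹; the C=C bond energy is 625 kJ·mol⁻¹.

Reaction I:
  Bonds broken (reactants):
    C-C: 3 × 352 = 1056
    C-H: 10 × 423 = 4230
    Σ(broken) = 5286 kJ
  Bonds formed (products):
    C-H: 8 × 423 = 3384
    C=C: 2 × 625 = 1250
    H-H: 1 × 446 = 446
    Σ(formed) = 5080 kJ
  ΔH_I = 5286 − 5080 = +206 kJ
Reaction II:
  Bonds broken (reactants):
    H-H: 1 × 446 = 446
    O=O: 1 × 490 = 490
    Σ(broken) = 936 kJ
  Bonds formed (products):
    O-H: 2 × 458 = 916
    O-O: 1 × 144 = 144
    Σ(formed) = 1060 kJ
  ΔH_II = 936 − 1060 = −124 kJ
ΔH_I − ΔH_II = +330 kJ, so reaction II has the more negative ΔH; |ΔH_I − ΔH_II| = 330 kJ.

Reaction II, by 330 kJ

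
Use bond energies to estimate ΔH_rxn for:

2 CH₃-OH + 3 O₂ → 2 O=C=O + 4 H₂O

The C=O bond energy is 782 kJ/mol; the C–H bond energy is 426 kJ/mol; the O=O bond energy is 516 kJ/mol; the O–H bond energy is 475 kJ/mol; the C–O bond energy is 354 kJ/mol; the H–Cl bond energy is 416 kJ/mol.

ΔH ≈ −1166 kJ

Bonds broken (reactants):
  C–H: 6 × 426 = 2556
  C–O: 2 × 354 = 708
  O–H: 2 × 475 = 950
  O=O: 3 × 516 = 1548
  Σ(broken) = 5762 kJ
Bonds formed (products):
  C=O: 4 × 782 = 3128
  O–H: 8 × 475 = 3800
  Σ(formed) = 6928 kJ
ΔH = Σ(broken) − Σ(formed) = 5762 − 6928 = −1166 kJ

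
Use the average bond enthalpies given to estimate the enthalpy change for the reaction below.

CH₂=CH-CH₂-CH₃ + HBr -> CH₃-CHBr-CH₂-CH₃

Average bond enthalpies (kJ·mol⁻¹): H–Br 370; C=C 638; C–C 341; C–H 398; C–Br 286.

ΔH ≈ −17 kJ

Bonds broken (reactants):
  C–C: 2 × 341 = 682
  C–H: 8 × 398 = 3184
  C=C: 1 × 638 = 638
  H–Br: 1 × 370 = 370
  Σ(broken) = 4874 kJ
Bonds formed (products):
  C–Br: 1 × 286 = 286
  C–C: 3 × 341 = 1023
  C–H: 9 × 398 = 3582
  Σ(formed) = 4891 kJ
ΔH = Σ(broken) − Σ(formed) = 4874 − 4891 = −17 kJ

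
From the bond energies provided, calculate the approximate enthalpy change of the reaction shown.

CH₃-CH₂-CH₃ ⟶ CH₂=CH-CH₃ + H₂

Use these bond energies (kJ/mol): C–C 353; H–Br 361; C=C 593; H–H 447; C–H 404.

Bonds broken (reactants):
  C–C: 2 × 353 = 706
  C–H: 8 × 404 = 3232
  Σ(broken) = 3938 kJ
Bonds formed (products):
  C–C: 1 × 353 = 353
  C–H: 6 × 404 = 2424
  C=C: 1 × 593 = 593
  H–H: 1 × 447 = 447
  Σ(formed) = 3817 kJ
ΔH = Σ(broken) − Σ(formed) = 3938 − 3817 = +121 kJ

ΔH ≈ +121 kJ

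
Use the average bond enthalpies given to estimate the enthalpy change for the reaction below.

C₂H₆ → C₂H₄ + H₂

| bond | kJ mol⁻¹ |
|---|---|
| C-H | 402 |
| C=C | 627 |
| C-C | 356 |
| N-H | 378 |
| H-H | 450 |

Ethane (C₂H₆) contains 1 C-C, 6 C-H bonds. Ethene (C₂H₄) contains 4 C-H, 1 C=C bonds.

ΔH ≈ +83 kJ

Bonds broken (reactants):
  C-C: 1 × 356 = 356
  C-H: 6 × 402 = 2412
  Σ(broken) = 2768 kJ
Bonds formed (products):
  C-H: 4 × 402 = 1608
  C=C: 1 × 627 = 627
  H-H: 1 × 450 = 450
  Σ(formed) = 2685 kJ
ΔH = Σ(broken) − Σ(formed) = 2768 − 2685 = +83 kJ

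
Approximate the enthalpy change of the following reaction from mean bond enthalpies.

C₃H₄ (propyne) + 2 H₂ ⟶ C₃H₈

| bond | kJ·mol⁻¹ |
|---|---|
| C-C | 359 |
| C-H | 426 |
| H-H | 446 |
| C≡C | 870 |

ΔH ≈ −301 kJ

Bonds broken (reactants):
  C≡C: 1 × 870 = 870
  C-C: 1 × 359 = 359
  C-H: 4 × 426 = 1704
  H-H: 2 × 446 = 892
  Σ(broken) = 3825 kJ
Bonds formed (products):
  C-C: 2 × 359 = 718
  C-H: 8 × 426 = 3408
  Σ(formed) = 4126 kJ
ΔH = Σ(broken) − Σ(formed) = 3825 − 4126 = −301 kJ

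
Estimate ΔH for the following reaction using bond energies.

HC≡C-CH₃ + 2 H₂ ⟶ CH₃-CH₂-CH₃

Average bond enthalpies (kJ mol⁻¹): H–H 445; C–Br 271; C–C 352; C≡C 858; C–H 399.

ΔH ≈ −200 kJ

Bonds broken (reactants):
  C≡C: 1 × 858 = 858
  C–C: 1 × 352 = 352
  C–H: 4 × 399 = 1596
  H–H: 2 × 445 = 890
  Σ(broken) = 3696 kJ
Bonds formed (products):
  C–C: 2 × 352 = 704
  C–H: 8 × 399 = 3192
  Σ(formed) = 3896 kJ
ΔH = Σ(broken) − Σ(formed) = 3696 − 3896 = −200 kJ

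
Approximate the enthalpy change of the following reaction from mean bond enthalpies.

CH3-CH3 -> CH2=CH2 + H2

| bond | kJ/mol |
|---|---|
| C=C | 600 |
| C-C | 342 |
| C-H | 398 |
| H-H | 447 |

Bonds broken (reactants):
  C-C: 1 × 342 = 342
  C-H: 6 × 398 = 2388
  Σ(broken) = 2730 kJ
Bonds formed (products):
  C-H: 4 × 398 = 1592
  C=C: 1 × 600 = 600
  H-H: 1 × 447 = 447
  Σ(formed) = 2639 kJ
ΔH = Σ(broken) − Σ(formed) = 2730 − 2639 = +91 kJ

ΔH ≈ +91 kJ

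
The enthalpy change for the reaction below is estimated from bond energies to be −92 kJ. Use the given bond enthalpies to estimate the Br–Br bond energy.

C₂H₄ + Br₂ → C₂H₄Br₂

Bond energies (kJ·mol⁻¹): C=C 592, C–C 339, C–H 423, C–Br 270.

D(Br–Br) ≈ 195 kJ/mol

Let D be the Br–Br bond energy.
Σ(broken) = 1×D + 4×423 + 1×592 = 2284 + D
Σ(formed) = 2×270 + 1×339 + 4×423 = 2571
ΔH = Σ(broken) − Σ(formed) = (2284 + D) − (2571) = −287 + D
Setting this equal to −92 kJ gives D = 195 kJ/mol.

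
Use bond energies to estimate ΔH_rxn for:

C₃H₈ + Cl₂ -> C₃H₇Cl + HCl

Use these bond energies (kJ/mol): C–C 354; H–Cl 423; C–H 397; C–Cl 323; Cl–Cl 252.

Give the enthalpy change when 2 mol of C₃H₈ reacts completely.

Bonds broken (reactants):
  C–C: 2 × 354 = 708
  C–H: 8 × 397 = 3176
  Cl–Cl: 1 × 252 = 252
  Σ(broken) = 4136 kJ
Bonds formed (products):
  C–C: 2 × 354 = 708
  C–Cl: 1 × 323 = 323
  C–H: 7 × 397 = 2779
  H–Cl: 1 × 423 = 423
  Σ(formed) = 4233 kJ
ΔH = Σ(broken) − Σ(formed) = 4136 − 4233 = −97 kJ
For 2× the reaction as written: 2 × (−97) = −194 kJ

ΔH = −194 kJ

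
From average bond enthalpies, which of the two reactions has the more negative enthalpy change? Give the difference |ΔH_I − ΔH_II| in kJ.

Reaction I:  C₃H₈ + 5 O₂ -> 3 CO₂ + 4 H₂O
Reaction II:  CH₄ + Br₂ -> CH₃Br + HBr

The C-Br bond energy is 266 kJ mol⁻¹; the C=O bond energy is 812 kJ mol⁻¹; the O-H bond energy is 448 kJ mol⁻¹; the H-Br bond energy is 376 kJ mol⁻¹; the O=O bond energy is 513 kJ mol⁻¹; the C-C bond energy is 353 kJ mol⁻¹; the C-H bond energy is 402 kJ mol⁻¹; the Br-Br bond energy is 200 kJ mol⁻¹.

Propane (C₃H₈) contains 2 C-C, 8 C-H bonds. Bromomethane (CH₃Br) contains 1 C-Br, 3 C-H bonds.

Reaction I:
  Bonds broken (reactants):
    C-C: 2 × 353 = 706
    C-H: 8 × 402 = 3216
    O=O: 5 × 513 = 2565
    Σ(broken) = 6487 kJ
  Bonds formed (products):
    C=O: 6 × 812 = 4872
    O-H: 8 × 448 = 3584
    Σ(formed) = 8456 kJ
  ΔH_I = 6487 − 8456 = −1969 kJ
Reaction II:
  Bonds broken (reactants):
    Br-Br: 1 × 200 = 200
    C-H: 4 × 402 = 1608
    Σ(broken) = 1808 kJ
  Bonds formed (products):
    C-Br: 1 × 266 = 266
    C-H: 3 × 402 = 1206
    H-Br: 1 × 376 = 376
    Σ(formed) = 1848 kJ
  ΔH_II = 1808 − 1848 = −40 kJ
ΔH_I − ΔH_II = −1929 kJ, so reaction I has the more negative ΔH; |ΔH_I − ΔH_II| = 1929 kJ.

Reaction I, by 1929 kJ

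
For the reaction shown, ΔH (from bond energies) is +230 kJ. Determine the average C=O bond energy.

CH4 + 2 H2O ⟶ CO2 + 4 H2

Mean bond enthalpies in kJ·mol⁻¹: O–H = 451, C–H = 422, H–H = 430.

Let D be the C=O bond energy.
Σ(broken) = 4×422 + 4×451 = 3492
Σ(formed) = 2×D + 4×430 = 1720 + 2D
ΔH = Σ(broken) − Σ(formed) = (3492) − (1720 + 2D) = +1772 − 2D
Setting this equal to +230 kJ gives 2D = 1542, so D = 771 kJ/mol.

D(C=O) ≈ 771 kJ/mol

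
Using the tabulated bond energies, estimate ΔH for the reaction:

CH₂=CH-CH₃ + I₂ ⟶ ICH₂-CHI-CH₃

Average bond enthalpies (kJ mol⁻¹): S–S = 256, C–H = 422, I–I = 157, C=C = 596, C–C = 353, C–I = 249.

ΔH ≈ −98 kJ

Bonds broken (reactants):
  C–C: 1 × 353 = 353
  C–H: 6 × 422 = 2532
  C=C: 1 × 596 = 596
  I–I: 1 × 157 = 157
  Σ(broken) = 3638 kJ
Bonds formed (products):
  C–C: 2 × 353 = 706
  C–H: 6 × 422 = 2532
  C–I: 2 × 249 = 498
  Σ(formed) = 3736 kJ
ΔH = Σ(broken) − Σ(formed) = 3638 − 3736 = −98 kJ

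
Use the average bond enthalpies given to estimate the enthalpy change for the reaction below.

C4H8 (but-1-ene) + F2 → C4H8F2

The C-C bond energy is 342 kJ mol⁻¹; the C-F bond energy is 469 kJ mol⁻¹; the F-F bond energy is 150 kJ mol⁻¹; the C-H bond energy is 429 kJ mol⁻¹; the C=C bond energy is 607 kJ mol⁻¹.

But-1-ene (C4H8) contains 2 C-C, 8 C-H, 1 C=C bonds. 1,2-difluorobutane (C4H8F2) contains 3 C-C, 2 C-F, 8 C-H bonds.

ΔH ≈ −523 kJ

Bonds broken (reactants):
  C-C: 2 × 342 = 684
  C-H: 8 × 429 = 3432
  C=C: 1 × 607 = 607
  F-F: 1 × 150 = 150
  Σ(broken) = 4873 kJ
Bonds formed (products):
  C-C: 3 × 342 = 1026
  C-F: 2 × 469 = 938
  C-H: 8 × 429 = 3432
  Σ(formed) = 5396 kJ
ΔH = Σ(broken) − Σ(formed) = 4873 − 5396 = −523 kJ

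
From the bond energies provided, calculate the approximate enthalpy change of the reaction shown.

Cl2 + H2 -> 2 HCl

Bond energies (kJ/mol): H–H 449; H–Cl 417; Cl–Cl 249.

Bonds broken (reactants):
  Cl–Cl: 1 × 249 = 249
  H–H: 1 × 449 = 449
  Σ(broken) = 698 kJ
Bonds formed (products):
  H–Cl: 2 × 417 = 834
  Σ(formed) = 834 kJ
ΔH = Σ(broken) − Σ(formed) = 698 − 834 = −136 kJ

ΔH ≈ −136 kJ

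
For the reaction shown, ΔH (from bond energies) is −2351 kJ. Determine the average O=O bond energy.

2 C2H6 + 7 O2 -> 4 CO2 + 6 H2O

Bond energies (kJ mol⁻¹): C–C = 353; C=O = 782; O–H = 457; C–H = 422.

Let D be the O=O bond energy.
Σ(broken) = 2×353 + 12×422 + 7×D = 5770 + 7D
Σ(formed) = 8×782 + 12×457 = 11740
ΔH = Σ(broken) − Σ(formed) = (5770 + 7D) − (11740) = −5970 + 7D
Setting this equal to −2351 kJ gives 7D = 3619, so D = 517 kJ/mol.

D(O=O) ≈ 517 kJ/mol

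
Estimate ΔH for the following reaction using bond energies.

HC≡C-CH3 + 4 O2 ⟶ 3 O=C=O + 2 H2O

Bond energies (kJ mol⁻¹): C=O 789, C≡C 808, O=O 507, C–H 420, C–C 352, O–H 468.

Bonds broken (reactants):
  C≡C: 1 × 808 = 808
  C–C: 1 × 352 = 352
  C–H: 4 × 420 = 1680
  O=O: 4 × 507 = 2028
  Σ(broken) = 4868 kJ
Bonds formed (products):
  C=O: 6 × 789 = 4734
  O–H: 4 × 468 = 1872
  Σ(formed) = 6606 kJ
ΔH = Σ(broken) − Σ(formed) = 4868 − 6606 = −1738 kJ

ΔH ≈ −1738 kJ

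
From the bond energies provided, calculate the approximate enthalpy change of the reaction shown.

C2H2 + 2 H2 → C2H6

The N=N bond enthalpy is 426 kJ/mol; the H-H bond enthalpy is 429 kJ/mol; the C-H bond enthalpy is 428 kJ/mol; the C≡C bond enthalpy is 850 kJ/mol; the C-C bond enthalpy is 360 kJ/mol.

ΔH ≈ −364 kJ

Bonds broken (reactants):
  C≡C: 1 × 850 = 850
  C-H: 2 × 428 = 856
  H-H: 2 × 429 = 858
  Σ(broken) = 2564 kJ
Bonds formed (products):
  C-C: 1 × 360 = 360
  C-H: 6 × 428 = 2568
  Σ(formed) = 2928 kJ
ΔH = Σ(broken) − Σ(formed) = 2564 − 2928 = −364 kJ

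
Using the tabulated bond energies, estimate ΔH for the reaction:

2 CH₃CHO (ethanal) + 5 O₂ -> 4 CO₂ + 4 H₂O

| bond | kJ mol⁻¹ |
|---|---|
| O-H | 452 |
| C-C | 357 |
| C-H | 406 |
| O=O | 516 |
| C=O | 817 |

Bonds broken (reactants):
  C-C: 2 × 357 = 714
  C-H: 8 × 406 = 3248
  C=O: 2 × 817 = 1634
  O=O: 5 × 516 = 2580
  Σ(broken) = 8176 kJ
Bonds formed (products):
  C=O: 8 × 817 = 6536
  O-H: 8 × 452 = 3616
  Σ(formed) = 10152 kJ
ΔH = Σ(broken) − Σ(formed) = 8176 − 10152 = −1976 kJ

ΔH ≈ −1976 kJ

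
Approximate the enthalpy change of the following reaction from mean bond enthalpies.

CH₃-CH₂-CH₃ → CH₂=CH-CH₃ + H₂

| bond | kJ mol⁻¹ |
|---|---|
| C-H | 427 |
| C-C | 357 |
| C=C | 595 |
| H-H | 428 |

Bonds broken (reactants):
  C-C: 2 × 357 = 714
  C-H: 8 × 427 = 3416
  Σ(broken) = 4130 kJ
Bonds formed (products):
  C-C: 1 × 357 = 357
  C-H: 6 × 427 = 2562
  C=C: 1 × 595 = 595
  H-H: 1 × 428 = 428
  Σ(formed) = 3942 kJ
ΔH = Σ(broken) − Σ(formed) = 4130 − 3942 = +188 kJ

ΔH ≈ +188 kJ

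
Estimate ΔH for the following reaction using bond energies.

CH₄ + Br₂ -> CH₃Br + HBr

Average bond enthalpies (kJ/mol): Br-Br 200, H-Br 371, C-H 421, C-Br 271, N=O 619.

ΔH ≈ −21 kJ

Bonds broken (reactants):
  Br-Br: 1 × 200 = 200
  C-H: 4 × 421 = 1684
  Σ(broken) = 1884 kJ
Bonds formed (products):
  C-Br: 1 × 271 = 271
  C-H: 3 × 421 = 1263
  H-Br: 1 × 371 = 371
  Σ(formed) = 1905 kJ
ΔH = Σ(broken) − Σ(formed) = 1884 − 1905 = −21 kJ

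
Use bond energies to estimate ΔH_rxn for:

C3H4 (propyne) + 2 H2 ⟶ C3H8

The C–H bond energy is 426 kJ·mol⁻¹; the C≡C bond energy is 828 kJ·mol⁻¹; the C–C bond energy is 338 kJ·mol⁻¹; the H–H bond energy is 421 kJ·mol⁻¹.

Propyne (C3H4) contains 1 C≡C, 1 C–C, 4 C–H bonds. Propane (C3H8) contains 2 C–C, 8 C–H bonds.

Bonds broken (reactants):
  C≡C: 1 × 828 = 828
  C–C: 1 × 338 = 338
  C–H: 4 × 426 = 1704
  H–H: 2 × 421 = 842
  Σ(broken) = 3712 kJ
Bonds formed (products):
  C–C: 2 × 338 = 676
  C–H: 8 × 426 = 3408
  Σ(formed) = 4084 kJ
ΔH = Σ(broken) − Σ(formed) = 3712 − 4084 = −372 kJ

ΔH ≈ −372 kJ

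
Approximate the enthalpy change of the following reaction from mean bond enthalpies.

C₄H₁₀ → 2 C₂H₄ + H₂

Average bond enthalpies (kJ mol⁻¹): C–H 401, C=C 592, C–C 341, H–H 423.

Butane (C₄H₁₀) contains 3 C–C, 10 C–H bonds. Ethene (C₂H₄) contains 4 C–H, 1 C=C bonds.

Bonds broken (reactants):
  C–C: 3 × 341 = 1023
  C–H: 10 × 401 = 4010
  Σ(broken) = 5033 kJ
Bonds formed (products):
  C–H: 8 × 401 = 3208
  C=C: 2 × 592 = 1184
  H–H: 1 × 423 = 423
  Σ(formed) = 4815 kJ
ΔH = Σ(broken) − Σ(formed) = 5033 − 4815 = +218 kJ

ΔH ≈ +218 kJ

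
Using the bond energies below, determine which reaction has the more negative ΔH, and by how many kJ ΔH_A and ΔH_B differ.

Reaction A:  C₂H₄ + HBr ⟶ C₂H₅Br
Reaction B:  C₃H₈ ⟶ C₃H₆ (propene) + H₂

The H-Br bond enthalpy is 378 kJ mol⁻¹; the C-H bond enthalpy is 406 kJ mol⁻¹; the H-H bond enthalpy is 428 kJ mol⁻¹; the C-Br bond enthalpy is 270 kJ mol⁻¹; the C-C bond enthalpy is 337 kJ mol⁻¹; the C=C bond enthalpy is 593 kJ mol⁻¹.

Reaction A:
  Bonds broken (reactants):
    C-H: 4 × 406 = 1624
    C=C: 1 × 593 = 593
    H-Br: 1 × 378 = 378
    Σ(broken) = 2595 kJ
  Bonds formed (products):
    C-Br: 1 × 270 = 270
    C-C: 1 × 337 = 337
    C-H: 5 × 406 = 2030
    Σ(formed) = 2637 kJ
  ΔH_A = 2595 − 2637 = −42 kJ
Reaction B:
  Bonds broken (reactants):
    C-C: 2 × 337 = 674
    C-H: 8 × 406 = 3248
    Σ(broken) = 3922 kJ
  Bonds formed (products):
    C-C: 1 × 337 = 337
    C-H: 6 × 406 = 2436
    C=C: 1 × 593 = 593
    H-H: 1 × 428 = 428
    Σ(formed) = 3794 kJ
  ΔH_B = 3922 − 3794 = +128 kJ
ΔH_A − ΔH_B = −170 kJ, so reaction A has the more negative ΔH; |ΔH_A − ΔH_B| = 170 kJ.

Reaction A, by 170 kJ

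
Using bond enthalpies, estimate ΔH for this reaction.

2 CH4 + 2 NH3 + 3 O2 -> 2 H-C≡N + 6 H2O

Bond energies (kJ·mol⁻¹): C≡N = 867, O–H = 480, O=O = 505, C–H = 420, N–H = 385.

ΔH ≈ −1149 kJ

Bonds broken (reactants):
  C–H: 8 × 420 = 3360
  N–H: 6 × 385 = 2310
  O=O: 3 × 505 = 1515
  Σ(broken) = 7185 kJ
Bonds formed (products):
  C≡N: 2 × 867 = 1734
  C–H: 2 × 420 = 840
  O–H: 12 × 480 = 5760
  Σ(formed) = 8334 kJ
ΔH = Σ(broken) − Σ(formed) = 7185 − 8334 = −1149 kJ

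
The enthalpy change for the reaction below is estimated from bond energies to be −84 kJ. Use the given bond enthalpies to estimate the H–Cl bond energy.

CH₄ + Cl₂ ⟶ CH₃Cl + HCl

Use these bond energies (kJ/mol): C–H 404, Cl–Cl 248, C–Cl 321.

Let D be the H–Cl bond energy.
Σ(broken) = 4×404 + 1×248 = 1864
Σ(formed) = 1×321 + 3×404 + 1×D = 1533 + D
ΔH = Σ(broken) − Σ(formed) = (1864) − (1533 + D) = +331 − D
Setting this equal to −84 kJ gives D = 415 kJ/mol.

D(H–Cl) ≈ 415 kJ/mol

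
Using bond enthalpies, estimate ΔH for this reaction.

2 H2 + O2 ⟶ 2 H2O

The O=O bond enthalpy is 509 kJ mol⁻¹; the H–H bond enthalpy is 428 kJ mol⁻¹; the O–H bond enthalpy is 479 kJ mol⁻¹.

ΔH ≈ −551 kJ

Bonds broken (reactants):
  H–H: 2 × 428 = 856
  O=O: 1 × 509 = 509
  Σ(broken) = 1365 kJ
Bonds formed (products):
  O–H: 4 × 479 = 1916
  Σ(formed) = 1916 kJ
ΔH = Σ(broken) − Σ(formed) = 1365 − 1916 = −551 kJ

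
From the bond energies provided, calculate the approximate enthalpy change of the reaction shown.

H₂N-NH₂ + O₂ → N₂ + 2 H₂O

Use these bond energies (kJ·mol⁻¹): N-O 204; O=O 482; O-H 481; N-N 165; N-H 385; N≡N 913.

ΔH ≈ −650 kJ

Bonds broken (reactants):
  N-H: 4 × 385 = 1540
  N-N: 1 × 165 = 165
  O=O: 1 × 482 = 482
  Σ(broken) = 2187 kJ
Bonds formed (products):
  N≡N: 1 × 913 = 913
  O-H: 4 × 481 = 1924
  Σ(formed) = 2837 kJ
ΔH = Σ(broken) − Σ(formed) = 2187 − 2837 = −650 kJ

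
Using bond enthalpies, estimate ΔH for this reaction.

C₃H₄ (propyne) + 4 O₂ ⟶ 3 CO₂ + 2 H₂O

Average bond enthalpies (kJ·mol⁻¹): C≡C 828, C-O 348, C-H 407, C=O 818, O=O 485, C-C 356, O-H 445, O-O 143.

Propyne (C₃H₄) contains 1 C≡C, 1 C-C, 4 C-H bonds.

ΔH ≈ −1936 kJ

Bonds broken (reactants):
  C≡C: 1 × 828 = 828
  C-C: 1 × 356 = 356
  C-H: 4 × 407 = 1628
  O=O: 4 × 485 = 1940
  Σ(broken) = 4752 kJ
Bonds formed (products):
  C=O: 6 × 818 = 4908
  O-H: 4 × 445 = 1780
  Σ(formed) = 6688 kJ
ΔH = Σ(broken) − Σ(formed) = 4752 − 6688 = −1936 kJ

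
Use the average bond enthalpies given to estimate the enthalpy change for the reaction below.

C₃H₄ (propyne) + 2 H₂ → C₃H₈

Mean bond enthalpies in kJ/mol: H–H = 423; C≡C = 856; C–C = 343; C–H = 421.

Bonds broken (reactants):
  C≡C: 1 × 856 = 856
  C–C: 1 × 343 = 343
  C–H: 4 × 421 = 1684
  H–H: 2 × 423 = 846
  Σ(broken) = 3729 kJ
Bonds formed (products):
  C–C: 2 × 343 = 686
  C–H: 8 × 421 = 3368
  Σ(formed) = 4054 kJ
ΔH = Σ(broken) − Σ(formed) = 3729 − 4054 = −325 kJ

ΔH ≈ −325 kJ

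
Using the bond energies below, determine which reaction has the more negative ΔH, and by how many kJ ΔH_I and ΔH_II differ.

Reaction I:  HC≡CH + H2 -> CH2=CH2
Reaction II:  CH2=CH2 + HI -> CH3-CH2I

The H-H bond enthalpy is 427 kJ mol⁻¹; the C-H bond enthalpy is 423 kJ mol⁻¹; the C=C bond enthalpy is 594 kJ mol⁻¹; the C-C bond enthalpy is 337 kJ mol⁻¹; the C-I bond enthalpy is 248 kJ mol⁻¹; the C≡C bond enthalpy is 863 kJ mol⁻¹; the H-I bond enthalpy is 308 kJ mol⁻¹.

Reaction I, by 44 kJ

Reaction I:
  Bonds broken (reactants):
    C≡C: 1 × 863 = 863
    C-H: 2 × 423 = 846
    H-H: 1 × 427 = 427
    Σ(broken) = 2136 kJ
  Bonds formed (products):
    C-H: 4 × 423 = 1692
    C=C: 1 × 594 = 594
    Σ(formed) = 2286 kJ
  ΔH_I = 2136 − 2286 = −150 kJ
Reaction II:
  Bonds broken (reactants):
    C-H: 4 × 423 = 1692
    C=C: 1 × 594 = 594
    H-I: 1 × 308 = 308
    Σ(broken) = 2594 kJ
  Bonds formed (products):
    C-C: 1 × 337 = 337
    C-H: 5 × 423 = 2115
    C-I: 1 × 248 = 248
    Σ(formed) = 2700 kJ
  ΔH_II = 2594 − 2700 = −106 kJ
ΔH_I − ΔH_II = −44 kJ, so reaction I has the more negative ΔH; |ΔH_I − ΔH_II| = 44 kJ.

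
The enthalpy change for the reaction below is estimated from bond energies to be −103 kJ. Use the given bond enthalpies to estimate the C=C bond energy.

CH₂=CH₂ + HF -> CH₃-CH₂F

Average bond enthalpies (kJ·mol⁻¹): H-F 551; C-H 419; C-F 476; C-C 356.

D(C=C) ≈ 597 kJ/mol

Let D be the C=C bond energy.
Σ(broken) = 4×419 + 1×D + 1×551 = 2227 + D
Σ(formed) = 1×356 + 1×476 + 5×419 = 2927
ΔH = Σ(broken) − Σ(formed) = (2227 + D) − (2927) = −700 + D
Setting this equal to −103 kJ gives D = 597 kJ/mol.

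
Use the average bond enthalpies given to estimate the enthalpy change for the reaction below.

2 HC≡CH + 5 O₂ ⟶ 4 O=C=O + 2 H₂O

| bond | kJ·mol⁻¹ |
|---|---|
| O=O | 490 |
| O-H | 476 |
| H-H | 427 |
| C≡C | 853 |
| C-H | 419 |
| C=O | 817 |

ΔH ≈ −2608 kJ

Bonds broken (reactants):
  C≡C: 2 × 853 = 1706
  C-H: 4 × 419 = 1676
  O=O: 5 × 490 = 2450
  Σ(broken) = 5832 kJ
Bonds formed (products):
  C=O: 8 × 817 = 6536
  O-H: 4 × 476 = 1904
  Σ(formed) = 8440 kJ
ΔH = Σ(broken) − Σ(formed) = 5832 − 8440 = −2608 kJ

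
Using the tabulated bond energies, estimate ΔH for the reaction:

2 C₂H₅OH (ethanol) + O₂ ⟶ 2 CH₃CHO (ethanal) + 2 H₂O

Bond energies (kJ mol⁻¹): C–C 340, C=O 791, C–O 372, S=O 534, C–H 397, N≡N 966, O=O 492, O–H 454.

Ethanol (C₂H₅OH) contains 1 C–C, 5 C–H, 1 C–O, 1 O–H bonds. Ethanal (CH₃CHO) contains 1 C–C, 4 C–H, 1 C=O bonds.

Bonds broken (reactants):
  C–C: 2 × 340 = 680
  C–H: 10 × 397 = 3970
  C–O: 2 × 372 = 744
  O–H: 2 × 454 = 908
  O=O: 1 × 492 = 492
  Σ(broken) = 6794 kJ
Bonds formed (products):
  C–C: 2 × 340 = 680
  C–H: 8 × 397 = 3176
  C=O: 2 × 791 = 1582
  O–H: 4 × 454 = 1816
  Σ(formed) = 7254 kJ
ΔH = Σ(broken) − Σ(formed) = 6794 − 7254 = −460 kJ

ΔH ≈ −460 kJ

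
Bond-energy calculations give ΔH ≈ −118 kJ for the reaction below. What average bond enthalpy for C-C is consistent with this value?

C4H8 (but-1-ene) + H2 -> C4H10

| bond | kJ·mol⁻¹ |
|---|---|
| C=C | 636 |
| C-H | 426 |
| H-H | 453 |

D(C-C) ≈ 355 kJ/mol

Let D be the C-C bond energy.
Σ(broken) = 2×D + 8×426 + 1×636 + 1×453 = 4497 + 2D
Σ(formed) = 3×D + 10×426 = 4260 + 3D
ΔH = Σ(broken) − Σ(formed) = (4497 + 2D) − (4260 + 3D) = +237 − D
Setting this equal to −118 kJ gives D = 355 kJ/mol.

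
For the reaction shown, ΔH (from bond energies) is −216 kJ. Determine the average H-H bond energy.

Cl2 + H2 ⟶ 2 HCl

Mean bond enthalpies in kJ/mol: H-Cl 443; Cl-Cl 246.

Let D be the H-H bond energy.
Σ(broken) = 1×246 + 1×D = 246 + D
Σ(formed) = 2×443 = 886
ΔH = Σ(broken) − Σ(formed) = (246 + D) − (886) = −640 + D
Setting this equal to −216 kJ gives D = 424 kJ/mol.

D(H-H) ≈ 424 kJ/mol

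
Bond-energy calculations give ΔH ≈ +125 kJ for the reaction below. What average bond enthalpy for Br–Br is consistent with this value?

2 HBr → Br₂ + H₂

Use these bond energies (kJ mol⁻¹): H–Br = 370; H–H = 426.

Let D be the Br–Br bond energy.
Σ(broken) = 2×370 = 740
Σ(formed) = 1×D + 1×426 = 426 + D
ΔH = Σ(broken) − Σ(formed) = (740) − (426 + D) = +314 − D
Setting this equal to +125 kJ gives D = 189 kJ/mol.

D(Br–Br) ≈ 189 kJ/mol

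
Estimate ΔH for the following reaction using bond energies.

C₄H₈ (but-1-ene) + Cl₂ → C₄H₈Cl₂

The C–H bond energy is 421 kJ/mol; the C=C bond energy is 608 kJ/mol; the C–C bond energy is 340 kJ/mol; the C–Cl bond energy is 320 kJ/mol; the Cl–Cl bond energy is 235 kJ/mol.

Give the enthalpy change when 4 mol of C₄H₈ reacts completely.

ΔH = −548 kJ

Bonds broken (reactants):
  C–C: 2 × 340 = 680
  C–H: 8 × 421 = 3368
  C=C: 1 × 608 = 608
  Cl–Cl: 1 × 235 = 235
  Σ(broken) = 4891 kJ
Bonds formed (products):
  C–C: 3 × 340 = 1020
  C–Cl: 2 × 320 = 640
  C–H: 8 × 421 = 3368
  Σ(formed) = 5028 kJ
ΔH = Σ(broken) − Σ(formed) = 4891 − 5028 = −137 kJ
For 4× the reaction as written: 4 × (−137) = −548 kJ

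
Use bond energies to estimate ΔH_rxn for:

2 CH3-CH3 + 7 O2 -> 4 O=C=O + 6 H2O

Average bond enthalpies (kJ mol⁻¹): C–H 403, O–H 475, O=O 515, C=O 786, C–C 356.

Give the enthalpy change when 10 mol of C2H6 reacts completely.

ΔH = −14175 kJ

Bonds broken (reactants):
  C–C: 2 × 356 = 712
  C–H: 12 × 403 = 4836
  O=O: 7 × 515 = 3605
  Σ(broken) = 9153 kJ
Bonds formed (products):
  C=O: 8 × 786 = 6288
  O–H: 12 × 475 = 5700
  Σ(formed) = 11988 kJ
ΔH = Σ(broken) − Σ(formed) = 9153 − 11988 = −2835 kJ
For 5× the reaction as written: 5 × (−2835) = −14175 kJ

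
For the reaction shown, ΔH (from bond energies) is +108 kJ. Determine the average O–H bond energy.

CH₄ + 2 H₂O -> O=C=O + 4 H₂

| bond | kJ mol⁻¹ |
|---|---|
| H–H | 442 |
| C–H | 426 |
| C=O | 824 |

D(O–H) ≈ 455 kJ/mol

Let D be the O–H bond energy.
Σ(broken) = 4×426 + 4×D = 1704 + 4D
Σ(formed) = 2×824 + 4×442 = 3416
ΔH = Σ(broken) − Σ(formed) = (1704 + 4D) − (3416) = −1712 + 4D
Setting this equal to +108 kJ gives 4D = 1820, so D = 455 kJ/mol.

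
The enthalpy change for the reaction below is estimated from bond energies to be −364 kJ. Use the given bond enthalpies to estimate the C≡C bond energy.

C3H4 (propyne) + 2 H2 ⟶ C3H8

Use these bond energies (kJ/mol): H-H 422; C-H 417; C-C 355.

Let D be the C≡C bond energy.
Σ(broken) = 1×D + 1×355 + 4×417 + 2×422 = 2867 + D
Σ(formed) = 2×355 + 8×417 = 4046
ΔH = Σ(broken) − Σ(formed) = (2867 + D) − (4046) = −1179 + D
Setting this equal to −364 kJ gives D = 815 kJ/mol.

D(C≡C) ≈ 815 kJ/mol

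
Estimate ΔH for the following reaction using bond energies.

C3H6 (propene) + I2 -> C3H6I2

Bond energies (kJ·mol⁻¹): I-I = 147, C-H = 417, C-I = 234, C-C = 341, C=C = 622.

Bonds broken (reactants):
  C-C: 1 × 341 = 341
  C-H: 6 × 417 = 2502
  C=C: 1 × 622 = 622
  I-I: 1 × 147 = 147
  Σ(broken) = 3612 kJ
Bonds formed (products):
  C-C: 2 × 341 = 682
  C-H: 6 × 417 = 2502
  C-I: 2 × 234 = 468
  Σ(formed) = 3652 kJ
ΔH = Σ(broken) − Σ(formed) = 3612 − 3652 = −40 kJ

ΔH ≈ −40 kJ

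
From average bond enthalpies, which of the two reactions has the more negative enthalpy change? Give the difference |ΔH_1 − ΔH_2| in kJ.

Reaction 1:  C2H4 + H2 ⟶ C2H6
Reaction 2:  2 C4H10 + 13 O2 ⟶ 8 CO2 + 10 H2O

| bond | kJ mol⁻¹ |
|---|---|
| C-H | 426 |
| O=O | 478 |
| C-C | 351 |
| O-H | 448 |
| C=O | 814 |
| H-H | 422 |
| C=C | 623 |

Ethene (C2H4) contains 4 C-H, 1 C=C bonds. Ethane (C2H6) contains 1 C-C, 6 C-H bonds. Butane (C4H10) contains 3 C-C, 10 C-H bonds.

Reaction 2, by 4986 kJ

Reaction 1:
  Bonds broken (reactants):
    C-H: 4 × 426 = 1704
    C=C: 1 × 623 = 623
    H-H: 1 × 422 = 422
    Σ(broken) = 2749 kJ
  Bonds formed (products):
    C-C: 1 × 351 = 351
    C-H: 6 × 426 = 2556
    Σ(formed) = 2907 kJ
  ΔH_1 = 2749 − 2907 = −158 kJ
Reaction 2:
  Bonds broken (reactants):
    C-C: 6 × 351 = 2106
    C-H: 20 × 426 = 8520
    O=O: 13 × 478 = 6214
    Σ(broken) = 16840 kJ
  Bonds formed (products):
    C=O: 16 × 814 = 13024
    O-H: 20 × 448 = 8960
    Σ(formed) = 21984 kJ
  ΔH_2 = 16840 − 21984 = −5144 kJ
ΔH_1 − ΔH_2 = +4986 kJ, so reaction 2 has the more negative ΔH; |ΔH_1 − ΔH_2| = 4986 kJ.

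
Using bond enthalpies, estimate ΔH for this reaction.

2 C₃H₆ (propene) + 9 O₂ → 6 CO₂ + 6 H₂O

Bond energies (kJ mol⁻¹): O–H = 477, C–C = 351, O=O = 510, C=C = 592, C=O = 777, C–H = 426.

ΔH ≈ −3460 kJ

Bonds broken (reactants):
  C–C: 2 × 351 = 702
  C–H: 12 × 426 = 5112
  C=C: 2 × 592 = 1184
  O=O: 9 × 510 = 4590
  Σ(broken) = 11588 kJ
Bonds formed (products):
  C=O: 12 × 777 = 9324
  O–H: 12 × 477 = 5724
  Σ(formed) = 15048 kJ
ΔH = Σ(broken) − Σ(formed) = 11588 − 15048 = −3460 kJ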